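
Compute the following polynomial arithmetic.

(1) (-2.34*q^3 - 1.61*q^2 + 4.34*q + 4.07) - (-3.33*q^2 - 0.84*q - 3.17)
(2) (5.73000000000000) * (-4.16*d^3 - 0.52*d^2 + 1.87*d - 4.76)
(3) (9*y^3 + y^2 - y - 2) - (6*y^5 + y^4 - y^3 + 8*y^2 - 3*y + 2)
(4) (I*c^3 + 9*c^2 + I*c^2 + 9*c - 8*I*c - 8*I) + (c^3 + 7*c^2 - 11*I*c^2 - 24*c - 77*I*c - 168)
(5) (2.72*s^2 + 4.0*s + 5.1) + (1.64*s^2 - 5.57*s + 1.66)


(1) = -2.34*q^3 + 1.72*q^2 + 5.18*q + 7.24
(2) = -23.8368*d^3 - 2.9796*d^2 + 10.7151*d - 27.2748
(3) = -6*y^5 - y^4 + 10*y^3 - 7*y^2 + 2*y - 4
(4) = c^3 + I*c^3 + 16*c^2 - 10*I*c^2 - 15*c - 85*I*c - 168 - 8*I
(5) = 4.36*s^2 - 1.57*s + 6.76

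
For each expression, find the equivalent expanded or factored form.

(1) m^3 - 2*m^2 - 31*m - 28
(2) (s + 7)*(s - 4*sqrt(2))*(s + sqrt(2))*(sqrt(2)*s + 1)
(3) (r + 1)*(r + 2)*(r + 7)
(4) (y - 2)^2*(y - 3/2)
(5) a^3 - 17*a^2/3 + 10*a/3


(1) = (m - 7)*(m + 1)*(m + 4)
(2) = sqrt(2)*s^4 - 5*s^3 + 7*sqrt(2)*s^3 - 35*s^2 - 11*sqrt(2)*s^2 - 77*sqrt(2)*s - 8*s - 56
(3) = r^3 + 10*r^2 + 23*r + 14
(4) = y^3 - 11*y^2/2 + 10*y - 6
(5) = a*(a - 5)*(a - 2/3)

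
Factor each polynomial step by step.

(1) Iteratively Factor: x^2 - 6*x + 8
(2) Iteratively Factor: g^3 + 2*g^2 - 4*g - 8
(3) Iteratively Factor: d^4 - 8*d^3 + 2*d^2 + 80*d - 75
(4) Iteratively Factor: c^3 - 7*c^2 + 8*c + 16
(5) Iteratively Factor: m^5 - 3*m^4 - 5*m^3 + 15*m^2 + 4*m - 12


(1) = (x - 2)*(x - 4)
(2) = (g + 2)*(g^2 - 4) = (g + 2)^2*(g - 2)
(3) = (d - 5)*(d^3 - 3*d^2 - 13*d + 15) = (d - 5)*(d - 1)*(d^2 - 2*d - 15) = (d - 5)*(d - 1)*(d + 3)*(d - 5)
(4) = (c - 4)*(c^2 - 3*c - 4) = (c - 4)^2*(c + 1)
(5) = (m - 3)*(m^4 - 5*m^2 + 4) = (m - 3)*(m - 2)*(m^3 + 2*m^2 - m - 2) = (m - 3)*(m - 2)*(m - 1)*(m^2 + 3*m + 2) = (m - 3)*(m - 2)*(m - 1)*(m + 2)*(m + 1)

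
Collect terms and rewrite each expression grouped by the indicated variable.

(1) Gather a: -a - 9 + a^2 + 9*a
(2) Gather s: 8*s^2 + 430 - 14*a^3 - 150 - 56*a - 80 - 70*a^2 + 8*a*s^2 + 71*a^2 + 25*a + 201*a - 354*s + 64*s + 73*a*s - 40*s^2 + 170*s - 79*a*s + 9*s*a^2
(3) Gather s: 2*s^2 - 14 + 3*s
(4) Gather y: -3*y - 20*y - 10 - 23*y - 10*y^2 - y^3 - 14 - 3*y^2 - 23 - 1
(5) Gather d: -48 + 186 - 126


(1) = a^2 + 8*a - 9
(2) = -14*a^3 + a^2 + 170*a + s^2*(8*a - 32) + s*(9*a^2 - 6*a - 120) + 200
(3) = 2*s^2 + 3*s - 14
(4) = -y^3 - 13*y^2 - 46*y - 48
(5) = 12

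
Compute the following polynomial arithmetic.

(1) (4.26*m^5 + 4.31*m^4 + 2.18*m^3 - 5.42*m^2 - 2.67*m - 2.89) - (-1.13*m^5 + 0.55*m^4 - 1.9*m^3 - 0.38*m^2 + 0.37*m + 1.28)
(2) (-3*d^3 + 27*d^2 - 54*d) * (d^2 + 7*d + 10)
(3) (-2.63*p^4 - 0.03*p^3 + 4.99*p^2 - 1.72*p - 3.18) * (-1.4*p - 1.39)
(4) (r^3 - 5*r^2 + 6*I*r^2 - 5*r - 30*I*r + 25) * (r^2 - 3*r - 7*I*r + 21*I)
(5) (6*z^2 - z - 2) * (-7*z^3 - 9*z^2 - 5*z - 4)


(1) = 5.39*m^5 + 3.76*m^4 + 4.08*m^3 - 5.04*m^2 - 3.04*m - 4.17
(2) = -3*d^5 + 6*d^4 + 105*d^3 - 108*d^2 - 540*d
(3) = 3.682*p^5 + 3.6977*p^4 - 6.9443*p^3 - 4.5281*p^2 + 6.8428*p + 4.4202
(4) = r^5 - 8*r^4 - I*r^4 + 52*r^3 + 8*I*r^3 - 296*r^2 + 20*I*r^2 + 555*r - 280*I*r + 525*I
(5) = -42*z^5 - 47*z^4 - 7*z^3 - z^2 + 14*z + 8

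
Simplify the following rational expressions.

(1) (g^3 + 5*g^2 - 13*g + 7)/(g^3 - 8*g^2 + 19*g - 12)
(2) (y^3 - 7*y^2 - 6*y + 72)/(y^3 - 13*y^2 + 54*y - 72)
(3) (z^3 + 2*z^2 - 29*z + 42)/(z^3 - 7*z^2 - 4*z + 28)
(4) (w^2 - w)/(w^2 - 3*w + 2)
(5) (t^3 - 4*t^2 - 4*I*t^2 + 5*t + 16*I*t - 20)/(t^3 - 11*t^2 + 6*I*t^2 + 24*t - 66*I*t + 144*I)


(1) = (g^2 + 6*g - 7)/(g^2 - 7*g + 12)
(2) = (y + 3)/(y - 3)
(3) = (z^2 + 4*z - 21)/(z^2 - 5*z - 14)
(4) = w/(w - 2)
(5) = (t^3 + t^2*(-4 - 4*I) + t*(5 + 16*I) - 20)/(t^3 + t^2*(-11 + 6*I) + t*(24 - 66*I) + 144*I)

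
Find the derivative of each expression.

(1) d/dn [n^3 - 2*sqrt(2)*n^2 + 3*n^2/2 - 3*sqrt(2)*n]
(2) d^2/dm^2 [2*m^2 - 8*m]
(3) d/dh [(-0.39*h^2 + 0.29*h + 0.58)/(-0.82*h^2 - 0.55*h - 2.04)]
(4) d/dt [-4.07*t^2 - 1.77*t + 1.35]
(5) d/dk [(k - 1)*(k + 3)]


(1) = 3*n^2 - 4*sqrt(2)*n + 3*n - 3*sqrt(2)
(2) = 4
(3) = (0.4523*h^2 + 2.5424*h - 0.2726)/(0.6724*h^4 + 0.902*h^3 + 3.6481*h^2 + 2.244*h + 4.1616)
(4) = -8.14*t - 1.77
(5) = 2*k + 2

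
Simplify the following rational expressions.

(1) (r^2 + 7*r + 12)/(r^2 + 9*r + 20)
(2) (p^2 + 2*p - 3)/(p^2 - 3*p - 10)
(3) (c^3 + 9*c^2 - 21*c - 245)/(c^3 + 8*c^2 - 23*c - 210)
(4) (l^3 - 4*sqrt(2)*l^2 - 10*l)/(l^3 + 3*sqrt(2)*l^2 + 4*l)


(1) = (r + 3)/(r + 5)
(2) = (p^2 + 2*p - 3)/(p^2 - 3*p - 10)
(3) = (c + 7)/(c + 6)
(4) = (l - 5*sqrt(2))/(l + 2*sqrt(2))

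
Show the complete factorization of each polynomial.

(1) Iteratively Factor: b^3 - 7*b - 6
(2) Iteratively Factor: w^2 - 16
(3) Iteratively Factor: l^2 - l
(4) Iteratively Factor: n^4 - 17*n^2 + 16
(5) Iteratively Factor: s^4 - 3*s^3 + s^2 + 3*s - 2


(1) = (b - 3)*(b^2 + 3*b + 2) = (b - 3)*(b + 2)*(b + 1)
(2) = (w + 4)*(w - 4)
(3) = (l - 1)*(l)
(4) = (n - 4)*(n^3 + 4*n^2 - n - 4) = (n - 4)*(n + 4)*(n^2 - 1) = (n - 4)*(n + 1)*(n + 4)*(n - 1)
(5) = (s - 2)*(s^3 - s^2 - s + 1) = (s - 2)*(s - 1)*(s^2 - 1) = (s - 2)*(s - 1)^2*(s + 1)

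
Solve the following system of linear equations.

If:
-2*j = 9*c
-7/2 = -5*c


Then:
c = 7/10
j = -63/20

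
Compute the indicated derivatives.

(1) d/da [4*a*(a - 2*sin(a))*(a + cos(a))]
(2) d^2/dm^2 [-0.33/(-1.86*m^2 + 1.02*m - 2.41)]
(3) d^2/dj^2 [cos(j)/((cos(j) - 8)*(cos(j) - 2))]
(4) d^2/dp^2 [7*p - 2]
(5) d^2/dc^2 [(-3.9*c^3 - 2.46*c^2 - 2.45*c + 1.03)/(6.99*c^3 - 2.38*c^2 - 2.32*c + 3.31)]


(1) = -4*a*(a - 2*sin(a))*(sin(a) - 1) - 4*a*(a + cos(a))*(2*cos(a) - 1) + 4*(a - 2*sin(a))*(a + cos(a))
(2) = (-2.283336*m^2 + 1.252152*m + 0.33*(3.72*m - 1.02)*(7.44*m - 2.04) - 2.958516)/(1.86*m^2 - 1.02*m + 2.41)^3
(3) = (-10*(1 - cos(j)^2)^2 - cos(j)^5 + 98*cos(j)^3 - 180*cos(j)^2 - 352*cos(j) + 330)/((cos(j) - 8)^3*(cos(j) - 2)^3)
(4) = 0
(5) = (-370.154052*c^6 - 1097.71659*c^5 + 1691.909928*c^4 + 339.189092*c^3 + 678.42798*c^2 - 481.038954*c - 64.21608)/(341.532099*c^9 - 348.861114*c^8 - 221.283828*c^7 + 703.275425*c^6 - 256.950228*c^5 - 304.248492*c^4 + 326.921225*c^3 - 24.779322*c^2 - 76.254456*c + 36.264691)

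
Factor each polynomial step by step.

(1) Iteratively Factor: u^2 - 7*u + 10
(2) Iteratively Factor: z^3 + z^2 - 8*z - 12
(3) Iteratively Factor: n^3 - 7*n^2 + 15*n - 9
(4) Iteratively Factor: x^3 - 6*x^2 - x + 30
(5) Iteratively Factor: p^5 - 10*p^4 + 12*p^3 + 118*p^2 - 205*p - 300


(1) = (u - 5)*(u - 2)
(2) = (z - 3)*(z^2 + 4*z + 4) = (z - 3)*(z + 2)*(z + 2)
(3) = (n - 1)*(n^2 - 6*n + 9) = (n - 3)*(n - 1)*(n - 3)
(4) = (x - 5)*(x^2 - x - 6) = (x - 5)*(x + 2)*(x - 3)
(5) = (p + 1)*(p^4 - 11*p^3 + 23*p^2 + 95*p - 300) = (p - 5)*(p + 1)*(p^3 - 6*p^2 - 7*p + 60) = (p - 5)*(p + 1)*(p + 3)*(p^2 - 9*p + 20) = (p - 5)*(p - 4)*(p + 1)*(p + 3)*(p - 5)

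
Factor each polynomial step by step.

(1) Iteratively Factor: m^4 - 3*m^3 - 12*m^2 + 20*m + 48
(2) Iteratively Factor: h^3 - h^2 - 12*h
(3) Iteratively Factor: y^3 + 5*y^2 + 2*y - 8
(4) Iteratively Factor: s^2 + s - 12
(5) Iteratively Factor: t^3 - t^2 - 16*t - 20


(1) = (m + 2)*(m^3 - 5*m^2 - 2*m + 24) = (m + 2)^2*(m^2 - 7*m + 12) = (m - 4)*(m + 2)^2*(m - 3)
(2) = (h + 3)*(h^2 - 4*h) = (h - 4)*(h + 3)*(h)
(3) = (y - 1)*(y^2 + 6*y + 8) = (y - 1)*(y + 2)*(y + 4)
(4) = (s + 4)*(s - 3)
(5) = (t + 2)*(t^2 - 3*t - 10) = (t + 2)^2*(t - 5)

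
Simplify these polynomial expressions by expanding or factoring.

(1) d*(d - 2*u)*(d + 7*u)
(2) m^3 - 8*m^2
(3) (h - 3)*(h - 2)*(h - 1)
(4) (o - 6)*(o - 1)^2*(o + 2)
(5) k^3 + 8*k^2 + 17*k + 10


(1) = d^3 + 5*d^2*u - 14*d*u^2
(2) = m^2*(m - 8)
(3) = h^3 - 6*h^2 + 11*h - 6
(4) = o^4 - 6*o^3 - 3*o^2 + 20*o - 12
(5) = (k + 1)*(k + 2)*(k + 5)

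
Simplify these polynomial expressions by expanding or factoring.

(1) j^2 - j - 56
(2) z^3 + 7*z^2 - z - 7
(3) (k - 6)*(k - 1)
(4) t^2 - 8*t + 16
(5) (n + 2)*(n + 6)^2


(1) = (j - 8)*(j + 7)
(2) = (z - 1)*(z + 1)*(z + 7)
(3) = k^2 - 7*k + 6
(4) = (t - 4)^2
(5) = n^3 + 14*n^2 + 60*n + 72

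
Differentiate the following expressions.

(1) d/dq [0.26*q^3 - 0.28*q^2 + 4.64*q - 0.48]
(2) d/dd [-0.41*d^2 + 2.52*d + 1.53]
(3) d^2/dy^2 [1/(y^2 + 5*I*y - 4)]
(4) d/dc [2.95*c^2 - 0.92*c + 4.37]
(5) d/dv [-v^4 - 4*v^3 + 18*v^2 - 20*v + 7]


(1) = 0.78*q^2 - 0.56*q + 4.64
(2) = 2.52 - 0.82*d
(3) = 2*(-y^2 - 5*I*y + (2*y + 5*I)^2 + 4)/(y^2 + 5*I*y - 4)^3
(4) = 5.9*c - 0.92
(5) = -4*v^3 - 12*v^2 + 36*v - 20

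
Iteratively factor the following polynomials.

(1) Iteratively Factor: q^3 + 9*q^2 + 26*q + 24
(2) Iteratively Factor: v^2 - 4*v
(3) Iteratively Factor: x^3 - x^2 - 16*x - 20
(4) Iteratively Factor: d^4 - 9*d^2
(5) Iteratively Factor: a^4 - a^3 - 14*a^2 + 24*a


(1) = (q + 4)*(q^2 + 5*q + 6) = (q + 2)*(q + 4)*(q + 3)
(2) = (v)*(v - 4)
(3) = (x - 5)*(x^2 + 4*x + 4) = (x - 5)*(x + 2)*(x + 2)
(4) = (d + 3)*(d^3 - 3*d^2) = d*(d + 3)*(d^2 - 3*d) = d*(d - 3)*(d + 3)*(d)
(5) = (a)*(a^3 - a^2 - 14*a + 24) = a*(a - 2)*(a^2 + a - 12) = a*(a - 3)*(a - 2)*(a + 4)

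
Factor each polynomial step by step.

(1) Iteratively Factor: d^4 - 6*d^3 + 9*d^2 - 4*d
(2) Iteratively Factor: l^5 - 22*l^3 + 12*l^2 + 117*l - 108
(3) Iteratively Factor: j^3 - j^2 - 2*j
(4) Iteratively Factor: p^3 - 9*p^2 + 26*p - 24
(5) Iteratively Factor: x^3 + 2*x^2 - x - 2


(1) = (d - 4)*(d^3 - 2*d^2 + d) = d*(d - 4)*(d^2 - 2*d + 1) = d*(d - 4)*(d - 1)*(d - 1)
(2) = (l - 1)*(l^4 + l^3 - 21*l^2 - 9*l + 108) = (l - 1)*(l + 3)*(l^3 - 2*l^2 - 15*l + 36) = (l - 1)*(l + 3)*(l + 4)*(l^2 - 6*l + 9) = (l - 3)*(l - 1)*(l + 3)*(l + 4)*(l - 3)
(3) = (j + 1)*(j^2 - 2*j) = j*(j + 1)*(j - 2)
(4) = (p - 3)*(p^2 - 6*p + 8) = (p - 4)*(p - 3)*(p - 2)
(5) = (x + 1)*(x^2 + x - 2) = (x + 1)*(x + 2)*(x - 1)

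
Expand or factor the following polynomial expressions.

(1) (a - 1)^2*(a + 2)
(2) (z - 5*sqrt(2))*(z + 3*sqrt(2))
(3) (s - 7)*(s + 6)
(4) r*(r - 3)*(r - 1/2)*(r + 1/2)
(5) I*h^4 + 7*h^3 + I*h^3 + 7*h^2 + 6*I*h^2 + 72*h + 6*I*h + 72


(1) = a^3 - 3*a + 2
(2) = z^2 - 2*sqrt(2)*z - 30
(3) = s^2 - s - 42
(4) = r^4 - 3*r^3 - r^2/4 + 3*r/4
(5) = (h - 6*I)*(h - 4*I)*(h + 3*I)*(I*h + I)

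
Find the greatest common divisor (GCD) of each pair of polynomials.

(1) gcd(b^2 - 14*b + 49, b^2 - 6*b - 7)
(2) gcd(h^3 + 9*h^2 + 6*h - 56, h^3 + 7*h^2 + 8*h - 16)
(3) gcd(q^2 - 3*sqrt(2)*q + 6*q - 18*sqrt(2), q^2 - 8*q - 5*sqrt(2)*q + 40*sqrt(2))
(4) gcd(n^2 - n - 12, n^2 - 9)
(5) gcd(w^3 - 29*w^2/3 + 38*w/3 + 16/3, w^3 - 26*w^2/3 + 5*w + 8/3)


(1) = b - 7
(2) = h + 4
(3) = 1
(4) = gcd((n - 4)*(n + 3), (n - 3)*(n + 3)) = n + 3
(5) = gcd((w - 8)*(w - 2)*(w + 1/3), (w - 8)*(w - 1)*(w + 1/3)) = w^2 - 23*w/3 - 8/3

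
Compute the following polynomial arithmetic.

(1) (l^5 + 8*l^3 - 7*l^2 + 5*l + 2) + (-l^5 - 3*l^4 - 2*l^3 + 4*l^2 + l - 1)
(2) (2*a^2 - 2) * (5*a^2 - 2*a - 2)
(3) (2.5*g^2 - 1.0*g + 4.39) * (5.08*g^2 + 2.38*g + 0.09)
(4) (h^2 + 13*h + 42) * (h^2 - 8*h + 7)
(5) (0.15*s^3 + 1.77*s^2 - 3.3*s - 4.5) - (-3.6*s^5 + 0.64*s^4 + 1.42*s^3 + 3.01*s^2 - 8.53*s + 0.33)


(1) = -3*l^4 + 6*l^3 - 3*l^2 + 6*l + 1
(2) = 10*a^4 - 4*a^3 - 14*a^2 + 4*a + 4
(3) = 12.7*g^4 + 0.87*g^3 + 20.1462*g^2 + 10.3582*g + 0.3951
(4) = h^4 + 5*h^3 - 55*h^2 - 245*h + 294
(5) = 3.6*s^5 - 0.64*s^4 - 1.27*s^3 - 1.24*s^2 + 5.23*s - 4.83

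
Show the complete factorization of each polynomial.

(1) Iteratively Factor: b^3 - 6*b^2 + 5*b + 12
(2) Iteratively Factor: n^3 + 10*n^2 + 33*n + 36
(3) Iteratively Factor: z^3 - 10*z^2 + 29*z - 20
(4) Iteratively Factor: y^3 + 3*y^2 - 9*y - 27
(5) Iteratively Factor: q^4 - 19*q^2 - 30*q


(1) = (b - 4)*(b^2 - 2*b - 3) = (b - 4)*(b + 1)*(b - 3)
(2) = (n + 4)*(n^2 + 6*n + 9) = (n + 3)*(n + 4)*(n + 3)
(3) = (z - 4)*(z^2 - 6*z + 5) = (z - 4)*(z - 1)*(z - 5)
(4) = (y + 3)*(y^2 - 9) = (y + 3)^2*(y - 3)
(5) = (q + 2)*(q^3 - 2*q^2 - 15*q) = (q + 2)*(q + 3)*(q^2 - 5*q) = q*(q + 2)*(q + 3)*(q - 5)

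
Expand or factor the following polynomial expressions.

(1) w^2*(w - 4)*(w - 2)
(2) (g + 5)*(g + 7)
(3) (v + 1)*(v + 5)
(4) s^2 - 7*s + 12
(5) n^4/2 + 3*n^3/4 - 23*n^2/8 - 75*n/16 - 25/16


(1) = w^4 - 6*w^3 + 8*w^2
(2) = g^2 + 12*g + 35
(3) = v^2 + 6*v + 5
(4) = (s - 4)*(s - 3)
(5) = (n/2 + 1/2)*(n - 5/2)*(n + 1/2)*(n + 5/2)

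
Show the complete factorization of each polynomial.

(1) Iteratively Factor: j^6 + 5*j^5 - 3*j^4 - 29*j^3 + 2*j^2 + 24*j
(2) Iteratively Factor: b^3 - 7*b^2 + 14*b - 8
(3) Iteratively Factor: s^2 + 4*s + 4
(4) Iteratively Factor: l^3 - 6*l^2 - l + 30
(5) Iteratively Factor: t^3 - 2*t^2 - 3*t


(1) = (j + 4)*(j^5 + j^4 - 7*j^3 - j^2 + 6*j) = (j + 1)*(j + 4)*(j^4 - 7*j^2 + 6*j) = (j - 1)*(j + 1)*(j + 4)*(j^3 + j^2 - 6*j) = (j - 1)*(j + 1)*(j + 3)*(j + 4)*(j^2 - 2*j) = (j - 2)*(j - 1)*(j + 1)*(j + 3)*(j + 4)*(j)
(2) = (b - 2)*(b^2 - 5*b + 4) = (b - 4)*(b - 2)*(b - 1)
(3) = (s + 2)*(s + 2)
(4) = (l - 5)*(l^2 - l - 6) = (l - 5)*(l + 2)*(l - 3)
(5) = (t - 3)*(t^2 + t) = (t - 3)*(t + 1)*(t)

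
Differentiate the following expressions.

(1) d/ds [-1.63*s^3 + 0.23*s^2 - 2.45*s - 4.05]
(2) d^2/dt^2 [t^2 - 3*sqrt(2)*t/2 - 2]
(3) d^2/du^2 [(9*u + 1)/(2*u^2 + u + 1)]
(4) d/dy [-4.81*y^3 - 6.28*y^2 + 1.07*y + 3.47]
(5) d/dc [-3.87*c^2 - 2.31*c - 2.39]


(1) = -4.89*s^2 + 0.46*s - 2.45
(2) = 2
(3) = 2*((4*u + 1)^2*(9*u + 1) - (54*u + 11)*(2*u^2 + u + 1))/(2*u^2 + u + 1)^3
(4) = -14.43*y^2 - 12.56*y + 1.07
(5) = -7.74*c - 2.31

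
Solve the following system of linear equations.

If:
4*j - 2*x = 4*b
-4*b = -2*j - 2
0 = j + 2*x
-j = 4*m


Then:
b = 5/6
j = 2/3
m = -1/6
x = -1/3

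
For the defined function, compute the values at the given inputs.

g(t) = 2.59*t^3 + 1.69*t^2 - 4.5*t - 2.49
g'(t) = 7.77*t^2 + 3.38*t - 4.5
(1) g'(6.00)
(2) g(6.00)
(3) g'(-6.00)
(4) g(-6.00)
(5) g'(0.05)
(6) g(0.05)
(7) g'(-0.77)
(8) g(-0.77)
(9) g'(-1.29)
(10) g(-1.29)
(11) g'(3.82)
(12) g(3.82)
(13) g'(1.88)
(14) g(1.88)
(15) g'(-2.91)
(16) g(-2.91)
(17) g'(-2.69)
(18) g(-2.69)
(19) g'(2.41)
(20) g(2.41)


(1) = 295.50
(2) = 590.79
(3) = 254.94
(4) = -474.09
(5) = -4.31
(6) = -2.71
(7) = -2.50
(8) = 0.79
(9) = 4.07
(10) = 0.57
(11) = 121.79
(12) = 149.36
(13) = 29.32
(14) = 12.23
(15) = 51.46
(16) = -38.91
(17) = 42.63
(18) = -28.57
(19) = 48.77
(20) = 32.73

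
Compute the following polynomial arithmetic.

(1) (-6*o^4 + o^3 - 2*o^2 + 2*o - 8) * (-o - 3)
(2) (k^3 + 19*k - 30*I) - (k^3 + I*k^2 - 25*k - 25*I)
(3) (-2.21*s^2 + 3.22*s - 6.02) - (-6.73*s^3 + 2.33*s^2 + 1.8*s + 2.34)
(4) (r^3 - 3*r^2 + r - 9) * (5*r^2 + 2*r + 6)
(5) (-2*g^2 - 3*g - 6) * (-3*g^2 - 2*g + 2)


(1) = 6*o^5 + 17*o^4 - o^3 + 4*o^2 + 2*o + 24
(2) = -I*k^2 + 44*k - 5*I
(3) = 6.73*s^3 - 4.54*s^2 + 1.42*s - 8.36
(4) = 5*r^5 - 13*r^4 + 5*r^3 - 61*r^2 - 12*r - 54
(5) = 6*g^4 + 13*g^3 + 20*g^2 + 6*g - 12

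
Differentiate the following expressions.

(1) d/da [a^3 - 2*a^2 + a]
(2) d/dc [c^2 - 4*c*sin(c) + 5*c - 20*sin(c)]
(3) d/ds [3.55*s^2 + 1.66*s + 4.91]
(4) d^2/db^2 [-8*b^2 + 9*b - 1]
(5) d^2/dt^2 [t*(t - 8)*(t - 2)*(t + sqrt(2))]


(1) = 3*a^2 - 4*a + 1
(2) = -4*c*cos(c) + 2*c - 4*sin(c) - 20*cos(c) + 5
(3) = 7.1*s + 1.66
(4) = -16
(5) = 12*t^2 - 60*t + 6*sqrt(2)*t - 20*sqrt(2) + 32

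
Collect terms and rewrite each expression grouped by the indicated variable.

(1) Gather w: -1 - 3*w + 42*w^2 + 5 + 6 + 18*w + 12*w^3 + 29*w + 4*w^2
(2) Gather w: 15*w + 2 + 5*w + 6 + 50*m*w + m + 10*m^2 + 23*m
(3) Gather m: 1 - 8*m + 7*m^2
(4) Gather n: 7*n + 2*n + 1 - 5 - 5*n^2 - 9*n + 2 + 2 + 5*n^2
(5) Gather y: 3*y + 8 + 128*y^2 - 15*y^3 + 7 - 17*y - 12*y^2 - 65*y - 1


(1) = 12*w^3 + 46*w^2 + 44*w + 10
(2) = 10*m^2 + 24*m + w*(50*m + 20) + 8
(3) = 7*m^2 - 8*m + 1
(4) = 0
(5) = -15*y^3 + 116*y^2 - 79*y + 14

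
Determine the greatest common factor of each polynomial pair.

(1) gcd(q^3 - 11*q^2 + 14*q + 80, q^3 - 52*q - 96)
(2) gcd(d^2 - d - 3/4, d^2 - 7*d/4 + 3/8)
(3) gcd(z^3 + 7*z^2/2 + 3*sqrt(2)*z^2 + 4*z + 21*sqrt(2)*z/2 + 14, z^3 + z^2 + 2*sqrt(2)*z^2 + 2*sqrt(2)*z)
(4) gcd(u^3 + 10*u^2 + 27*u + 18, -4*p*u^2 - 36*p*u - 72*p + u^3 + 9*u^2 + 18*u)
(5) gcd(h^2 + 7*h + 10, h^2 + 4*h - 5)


(1) = gcd((q - 8)*(q - 5)*(q + 2), (q - 8)*(q + 2)*(q + 6)) = q^2 - 6*q - 16
(2) = gcd((d - 3/2)*(d + 1/2), (d - 3/2)*(d - 1/4)) = d - 3/2
(3) = gcd((z + 7/2)*(z + sqrt(2))*(z + 2*sqrt(2)), z*(z + 1)*(z + 2*sqrt(2))) = z + 2*sqrt(2)
(4) = gcd((u + 1)*(u + 3)*(u + 6), (-4*p + u)*(u + 3)*(u + 6)) = u^2 + 9*u + 18
(5) = h + 5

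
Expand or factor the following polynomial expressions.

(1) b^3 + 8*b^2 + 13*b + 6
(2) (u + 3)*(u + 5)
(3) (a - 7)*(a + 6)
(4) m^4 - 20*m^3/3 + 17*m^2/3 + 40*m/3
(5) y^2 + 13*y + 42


(1) = (b + 1)^2*(b + 6)
(2) = u^2 + 8*u + 15
(3) = a^2 - a - 42
(4) = m*(m - 5)*(m - 8/3)*(m + 1)
(5) = (y + 6)*(y + 7)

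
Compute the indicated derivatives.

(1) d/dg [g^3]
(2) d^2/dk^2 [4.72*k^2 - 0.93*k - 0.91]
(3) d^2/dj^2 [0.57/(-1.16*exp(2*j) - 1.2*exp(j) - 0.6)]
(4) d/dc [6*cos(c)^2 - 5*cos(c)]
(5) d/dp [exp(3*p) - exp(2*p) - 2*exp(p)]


(1) = 3*g^2
(2) = 9.44000000000000
(3) = (-0.57*(2.32*exp(j) + 1.2)*(4.64*exp(j) + 2.4)*exp(j) + (2.6448*exp(j) + 0.684)*(1.16*exp(2*j) + 1.2*exp(j) + 0.6))*exp(j)/(1.16*exp(2*j) + 1.2*exp(j) + 0.6)^3
(4) = (5 - 12*cos(c))*sin(c)
(5) = (3*exp(2*p) - 2*exp(p) - 2)*exp(p)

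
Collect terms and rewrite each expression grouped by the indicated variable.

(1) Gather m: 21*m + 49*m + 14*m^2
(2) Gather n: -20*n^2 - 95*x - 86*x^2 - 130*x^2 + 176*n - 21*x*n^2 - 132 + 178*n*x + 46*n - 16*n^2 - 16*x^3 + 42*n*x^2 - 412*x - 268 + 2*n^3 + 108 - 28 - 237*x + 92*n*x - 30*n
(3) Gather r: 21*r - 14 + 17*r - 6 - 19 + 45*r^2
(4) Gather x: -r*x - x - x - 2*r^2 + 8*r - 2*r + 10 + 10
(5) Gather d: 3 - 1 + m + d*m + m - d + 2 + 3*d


(1) = 14*m^2 + 70*m
(2) = 2*n^3 + n^2*(-21*x - 36) + n*(42*x^2 + 270*x + 192) - 16*x^3 - 216*x^2 - 744*x - 320
(3) = 45*r^2 + 38*r - 39
(4) = -2*r^2 + 6*r + x*(-r - 2) + 20
(5) = d*(m + 2) + 2*m + 4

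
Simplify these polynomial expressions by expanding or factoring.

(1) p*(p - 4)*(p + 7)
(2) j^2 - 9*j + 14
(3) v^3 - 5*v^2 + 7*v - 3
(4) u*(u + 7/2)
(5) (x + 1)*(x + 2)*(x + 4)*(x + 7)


(1) = p^3 + 3*p^2 - 28*p
(2) = (j - 7)*(j - 2)
(3) = (v - 3)*(v - 1)^2
(4) = u^2 + 7*u/2
(5) = x^4 + 14*x^3 + 63*x^2 + 106*x + 56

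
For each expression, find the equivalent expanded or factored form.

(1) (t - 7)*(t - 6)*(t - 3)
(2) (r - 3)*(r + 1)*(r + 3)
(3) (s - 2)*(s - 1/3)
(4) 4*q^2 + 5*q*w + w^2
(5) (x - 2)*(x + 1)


(1) = t^3 - 16*t^2 + 81*t - 126
(2) = r^3 + r^2 - 9*r - 9
(3) = s^2 - 7*s/3 + 2/3
(4) = (q + w)*(4*q + w)
(5) = x^2 - x - 2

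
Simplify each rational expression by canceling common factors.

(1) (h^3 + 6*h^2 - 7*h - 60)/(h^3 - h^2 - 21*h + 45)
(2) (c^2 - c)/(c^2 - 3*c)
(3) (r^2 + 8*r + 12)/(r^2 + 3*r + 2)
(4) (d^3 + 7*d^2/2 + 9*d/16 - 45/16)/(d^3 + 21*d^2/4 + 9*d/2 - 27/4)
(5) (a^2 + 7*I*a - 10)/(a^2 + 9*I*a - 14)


(1) = (h + 4)/(h - 3)
(2) = (c - 1)/(c - 3)
(3) = (r + 6)/(r + 1)
(4) = (4*d + 5)/(4*d + 12)
(5) = (a + 5*I)/(a + 7*I)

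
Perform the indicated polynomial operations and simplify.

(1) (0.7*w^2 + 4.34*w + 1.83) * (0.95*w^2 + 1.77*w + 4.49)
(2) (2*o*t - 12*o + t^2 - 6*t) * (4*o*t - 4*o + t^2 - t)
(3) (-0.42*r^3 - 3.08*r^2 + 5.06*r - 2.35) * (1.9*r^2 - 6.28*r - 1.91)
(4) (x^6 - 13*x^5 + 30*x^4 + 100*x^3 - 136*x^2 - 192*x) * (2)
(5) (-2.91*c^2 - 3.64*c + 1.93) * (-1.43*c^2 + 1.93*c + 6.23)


(1) = 0.665*w^4 + 5.362*w^3 + 12.5633*w^2 + 22.7257*w + 8.2167
(2) = 8*o^2*t^2 - 56*o^2*t + 48*o^2 + 6*o*t^3 - 42*o*t^2 + 36*o*t + t^4 - 7*t^3 + 6*t^2
(3) = -0.798*r^5 - 3.2144*r^4 + 29.7586*r^3 - 30.359*r^2 + 5.0934*r + 4.4885
(4) = 2*x^6 - 26*x^5 + 60*x^4 + 200*x^3 - 272*x^2 - 384*x
(5) = 4.1613*c^4 - 0.4111*c^3 - 27.9144*c^2 - 18.9523*c + 12.0239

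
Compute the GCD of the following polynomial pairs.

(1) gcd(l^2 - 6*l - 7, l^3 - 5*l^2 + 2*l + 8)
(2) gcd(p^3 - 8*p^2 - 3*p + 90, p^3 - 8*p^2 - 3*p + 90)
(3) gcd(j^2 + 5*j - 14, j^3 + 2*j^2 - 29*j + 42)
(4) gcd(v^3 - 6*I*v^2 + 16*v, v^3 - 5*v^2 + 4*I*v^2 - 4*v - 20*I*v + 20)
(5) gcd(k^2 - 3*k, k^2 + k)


(1) = gcd((l - 7)*(l + 1), (l - 4)*(l - 2)*(l + 1)) = l + 1
(2) = gcd((p - 6)*(p - 5)*(p + 3), (p - 6)*(p - 5)*(p + 3)) = p^3 - 8*p^2 - 3*p + 90
(3) = gcd((j - 2)*(j + 7), (j - 3)*(j - 2)*(j + 7)) = j^2 + 5*j - 14
(4) = gcd(v*(v - 8*I)*(v + 2*I), (v - 5)*(v + 2*I)^2) = v + 2*I
(5) = k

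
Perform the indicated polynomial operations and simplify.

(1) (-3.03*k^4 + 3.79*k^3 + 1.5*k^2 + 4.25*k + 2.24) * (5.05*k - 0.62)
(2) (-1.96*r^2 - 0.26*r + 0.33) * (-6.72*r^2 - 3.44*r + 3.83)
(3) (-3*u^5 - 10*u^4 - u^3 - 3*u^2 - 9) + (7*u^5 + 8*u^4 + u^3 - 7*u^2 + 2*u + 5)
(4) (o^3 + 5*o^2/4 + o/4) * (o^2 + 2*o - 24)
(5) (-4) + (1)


(1) = -15.3015*k^5 + 21.0181*k^4 + 5.2252*k^3 + 20.5325*k^2 + 8.677*k - 1.3888
(2) = 13.1712*r^4 + 8.4896*r^3 - 8.83*r^2 - 2.131*r + 1.2639
(3) = 4*u^5 - 2*u^4 - 10*u^2 + 2*u - 4
(4) = o^5 + 13*o^4/4 - 85*o^3/4 - 59*o^2/2 - 6*o
(5) = -3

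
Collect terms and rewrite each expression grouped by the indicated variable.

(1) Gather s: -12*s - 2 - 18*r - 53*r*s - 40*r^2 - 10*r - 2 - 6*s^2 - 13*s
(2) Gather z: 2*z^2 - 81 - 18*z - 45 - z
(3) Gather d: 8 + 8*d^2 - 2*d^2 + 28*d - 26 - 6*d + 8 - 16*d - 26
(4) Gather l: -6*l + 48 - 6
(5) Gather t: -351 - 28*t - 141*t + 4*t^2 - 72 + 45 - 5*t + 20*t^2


(1) = -40*r^2 - 28*r - 6*s^2 + s*(-53*r - 25) - 4
(2) = 2*z^2 - 19*z - 126
(3) = 6*d^2 + 6*d - 36
(4) = 42 - 6*l
(5) = 24*t^2 - 174*t - 378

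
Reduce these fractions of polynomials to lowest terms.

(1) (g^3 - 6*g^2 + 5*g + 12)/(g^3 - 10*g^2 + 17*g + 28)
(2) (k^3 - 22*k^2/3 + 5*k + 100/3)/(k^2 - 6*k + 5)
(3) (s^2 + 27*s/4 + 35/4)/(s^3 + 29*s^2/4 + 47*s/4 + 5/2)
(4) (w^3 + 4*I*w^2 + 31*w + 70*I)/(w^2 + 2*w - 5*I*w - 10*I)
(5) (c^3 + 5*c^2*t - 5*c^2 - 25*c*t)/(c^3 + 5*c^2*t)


(1) = (g - 3)/(g - 7)
(2) = (3*k^2 - 7*k - 20)/(3*k - 3)
(3) = (4*s + 7)/(4*s^2 + 9*s + 2)
(4) = (w^2 + 9*I*w - 14)/(w + 2)
(5) = (c - 5)/c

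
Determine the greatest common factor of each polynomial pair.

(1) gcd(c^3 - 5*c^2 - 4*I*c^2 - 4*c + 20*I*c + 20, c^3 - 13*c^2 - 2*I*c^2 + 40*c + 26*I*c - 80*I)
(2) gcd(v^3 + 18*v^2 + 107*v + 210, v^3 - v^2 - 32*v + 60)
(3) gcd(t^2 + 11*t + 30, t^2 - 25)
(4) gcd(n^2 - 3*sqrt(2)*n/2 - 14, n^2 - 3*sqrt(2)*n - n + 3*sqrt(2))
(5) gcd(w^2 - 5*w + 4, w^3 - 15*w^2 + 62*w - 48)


(1) = c^2 + c*(-5 - 2*I) + 10*I
(2) = gcd((v + 5)*(v + 6)*(v + 7), (v - 5)*(v - 2)*(v + 6)) = v + 6
(3) = t + 5
(4) = gcd((n - 7*sqrt(2)/2)*(n + 2*sqrt(2)), (n - 1)*(n - 3*sqrt(2))) = 1
(5) = gcd((w - 4)*(w - 1), (w - 8)*(w - 6)*(w - 1)) = w - 1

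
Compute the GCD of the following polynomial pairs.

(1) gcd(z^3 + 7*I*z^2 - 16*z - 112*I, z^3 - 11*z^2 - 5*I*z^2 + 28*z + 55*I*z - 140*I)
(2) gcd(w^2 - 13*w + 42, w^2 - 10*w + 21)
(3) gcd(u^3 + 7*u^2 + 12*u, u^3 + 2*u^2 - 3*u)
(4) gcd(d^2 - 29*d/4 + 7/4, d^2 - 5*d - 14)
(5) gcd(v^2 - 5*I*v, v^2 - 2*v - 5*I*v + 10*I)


(1) = z - 4
(2) = gcd((w - 7)*(w - 6), (w - 7)*(w - 3)) = w - 7
(3) = u^2 + 3*u
(4) = gcd((d - 7)*(d - 1/4), (d - 7)*(d + 2)) = d - 7
(5) = gcd(v*(v - 5*I), (v - 2)*(v - 5*I)) = v - 5*I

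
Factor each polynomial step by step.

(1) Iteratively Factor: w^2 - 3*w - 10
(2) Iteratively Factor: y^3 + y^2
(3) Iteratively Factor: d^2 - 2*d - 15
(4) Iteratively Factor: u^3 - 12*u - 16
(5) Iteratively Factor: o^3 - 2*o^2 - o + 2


(1) = (w + 2)*(w - 5)
(2) = (y)*(y^2 + y) = y*(y + 1)*(y)
(3) = (d - 5)*(d + 3)
(4) = (u - 4)*(u^2 + 4*u + 4) = (u - 4)*(u + 2)*(u + 2)
(5) = (o + 1)*(o^2 - 3*o + 2) = (o - 2)*(o + 1)*(o - 1)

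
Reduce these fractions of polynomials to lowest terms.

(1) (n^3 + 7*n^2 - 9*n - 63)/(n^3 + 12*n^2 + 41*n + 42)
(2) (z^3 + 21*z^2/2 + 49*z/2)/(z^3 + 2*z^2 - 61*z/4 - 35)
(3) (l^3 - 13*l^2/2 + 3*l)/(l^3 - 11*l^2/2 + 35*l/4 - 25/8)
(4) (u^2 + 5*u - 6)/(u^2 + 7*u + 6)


(1) = (n - 3)/(n + 2)
(2) = (2*z^2 + 14*z)/(2*z^2 - 3*z - 20)
(3) = (4*l^2 - 24*l)/(4*l^2 - 20*l + 25)
(4) = (u - 1)/(u + 1)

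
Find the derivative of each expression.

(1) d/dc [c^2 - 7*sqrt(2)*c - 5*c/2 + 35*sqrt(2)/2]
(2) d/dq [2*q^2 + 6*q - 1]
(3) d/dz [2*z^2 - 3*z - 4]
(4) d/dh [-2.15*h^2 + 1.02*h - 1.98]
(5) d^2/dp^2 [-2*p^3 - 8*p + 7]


(1) = 2*c - 7*sqrt(2) - 5/2
(2) = 4*q + 6
(3) = 4*z - 3
(4) = 1.02 - 4.3*h
(5) = -12*p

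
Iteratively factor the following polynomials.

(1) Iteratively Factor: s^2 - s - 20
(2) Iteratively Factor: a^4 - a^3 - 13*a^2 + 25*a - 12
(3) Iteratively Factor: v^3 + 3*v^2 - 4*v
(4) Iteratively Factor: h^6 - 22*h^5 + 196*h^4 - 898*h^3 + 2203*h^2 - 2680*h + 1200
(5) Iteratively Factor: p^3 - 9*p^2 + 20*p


(1) = (s - 5)*(s + 4)
(2) = (a + 4)*(a^3 - 5*a^2 + 7*a - 3) = (a - 1)*(a + 4)*(a^2 - 4*a + 3) = (a - 1)^2*(a + 4)*(a - 3)
(3) = (v + 4)*(v^2 - v) = (v - 1)*(v + 4)*(v)
(4) = (h - 4)*(h^5 - 18*h^4 + 124*h^3 - 402*h^2 + 595*h - 300) = (h - 5)*(h - 4)*(h^4 - 13*h^3 + 59*h^2 - 107*h + 60) = (h - 5)*(h - 4)^2*(h^3 - 9*h^2 + 23*h - 15) = (h - 5)^2*(h - 4)^2*(h^2 - 4*h + 3) = (h - 5)^2*(h - 4)^2*(h - 1)*(h - 3)
(5) = (p - 5)*(p^2 - 4*p) = (p - 5)*(p - 4)*(p)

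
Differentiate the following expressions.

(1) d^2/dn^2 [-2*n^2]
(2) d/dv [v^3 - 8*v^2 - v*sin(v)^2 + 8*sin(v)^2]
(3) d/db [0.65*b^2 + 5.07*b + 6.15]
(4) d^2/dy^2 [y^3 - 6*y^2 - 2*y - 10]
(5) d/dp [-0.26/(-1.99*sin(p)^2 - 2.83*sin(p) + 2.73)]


(1) = -4
(2) = 3*v^2 - v*sin(2*v) - 16*v - sin(v)^2 + 8*sin(2*v)
(3) = 1.3*b + 5.07
(4) = 6*y - 12
(5) = -(1.0348*sin(p) + 0.7358)*cos(p)/(1.99*sin(p)^2 + 2.83*sin(p) - 2.73)^2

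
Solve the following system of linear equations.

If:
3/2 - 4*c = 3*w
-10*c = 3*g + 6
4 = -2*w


Then:
c = 15/8
g = -33/4
w = -2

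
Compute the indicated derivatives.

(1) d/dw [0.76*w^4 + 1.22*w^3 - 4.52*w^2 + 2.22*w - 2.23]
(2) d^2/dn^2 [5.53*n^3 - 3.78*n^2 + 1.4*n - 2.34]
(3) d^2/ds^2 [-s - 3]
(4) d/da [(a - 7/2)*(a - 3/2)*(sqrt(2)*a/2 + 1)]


(1) = 3.04*w^3 + 3.66*w^2 - 9.04*w + 2.22
(2) = 33.18*n - 7.56
(3) = 0
(4) = 3*sqrt(2)*a^2/2 - 5*sqrt(2)*a + 2*a - 5 + 21*sqrt(2)/8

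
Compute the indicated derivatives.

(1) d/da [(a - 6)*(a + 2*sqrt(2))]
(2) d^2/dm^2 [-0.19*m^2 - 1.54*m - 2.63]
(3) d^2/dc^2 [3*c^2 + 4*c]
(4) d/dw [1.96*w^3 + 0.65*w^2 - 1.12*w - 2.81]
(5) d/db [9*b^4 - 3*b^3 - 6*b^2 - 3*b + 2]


(1) = 2*a - 6 + 2*sqrt(2)
(2) = -0.380000000000000
(3) = 6
(4) = 5.88*w^2 + 1.3*w - 1.12
(5) = 36*b^3 - 9*b^2 - 12*b - 3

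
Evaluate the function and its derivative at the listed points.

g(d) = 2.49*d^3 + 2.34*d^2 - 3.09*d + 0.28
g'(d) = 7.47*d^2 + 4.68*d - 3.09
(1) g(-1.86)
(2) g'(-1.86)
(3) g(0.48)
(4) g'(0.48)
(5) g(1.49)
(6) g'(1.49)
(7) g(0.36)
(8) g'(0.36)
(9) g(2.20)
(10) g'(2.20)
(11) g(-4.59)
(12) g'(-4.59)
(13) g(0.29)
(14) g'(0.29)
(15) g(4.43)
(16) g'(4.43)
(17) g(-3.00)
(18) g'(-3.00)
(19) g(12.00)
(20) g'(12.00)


(1) = -1.90
(2) = 14.05
(3) = -0.39
(4) = 0.88
(5) = 9.11
(6) = 20.47
(7) = -0.41
(8) = -0.44
(9) = 31.32
(10) = 43.36
(11) = -177.03
(12) = 132.81
(13) = -0.36
(14) = -1.10
(15) = 248.99
(16) = 164.24
(17) = -36.62
(18) = 50.10
(19) = 4602.88
(20) = 1128.75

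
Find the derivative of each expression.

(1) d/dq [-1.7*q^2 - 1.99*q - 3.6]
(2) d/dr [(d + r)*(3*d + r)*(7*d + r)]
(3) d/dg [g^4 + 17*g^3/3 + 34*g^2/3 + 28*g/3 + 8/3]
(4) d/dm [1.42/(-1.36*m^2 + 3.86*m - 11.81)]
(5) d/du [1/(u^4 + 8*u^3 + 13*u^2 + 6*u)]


(1) = -3.4*q - 1.99
(2) = 31*d^2 + 22*d*r + 3*r^2
(3) = 4*g^3 + 17*g^2 + 68*g/3 + 28/3
(4) = (3.8624*m - 5.4812)/(1.36*m^2 - 3.86*m + 11.81)^2
(5) = 2*(-2*u^3 - 12*u^2 - 13*u - 3)/(u^2*(u^3 + 8*u^2 + 13*u + 6)^2)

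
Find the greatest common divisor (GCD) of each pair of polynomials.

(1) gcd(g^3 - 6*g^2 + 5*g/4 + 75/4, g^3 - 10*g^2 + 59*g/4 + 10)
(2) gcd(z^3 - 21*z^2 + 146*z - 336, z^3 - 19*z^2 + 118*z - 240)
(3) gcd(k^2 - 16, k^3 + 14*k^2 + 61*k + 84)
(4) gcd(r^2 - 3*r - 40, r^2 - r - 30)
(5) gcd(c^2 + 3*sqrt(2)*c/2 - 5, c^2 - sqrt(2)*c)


(1) = gcd((g - 5)*(g - 5/2)*(g + 3/2), (g - 8)*(g - 5/2)*(g + 1/2)) = g - 5/2
(2) = gcd((z - 8)*(z - 7)*(z - 6), (z - 8)*(z - 6)*(z - 5)) = z^2 - 14*z + 48
(3) = k + 4
(4) = gcd((r - 8)*(r + 5), (r - 6)*(r + 5)) = r + 5
(5) = c - sqrt(2)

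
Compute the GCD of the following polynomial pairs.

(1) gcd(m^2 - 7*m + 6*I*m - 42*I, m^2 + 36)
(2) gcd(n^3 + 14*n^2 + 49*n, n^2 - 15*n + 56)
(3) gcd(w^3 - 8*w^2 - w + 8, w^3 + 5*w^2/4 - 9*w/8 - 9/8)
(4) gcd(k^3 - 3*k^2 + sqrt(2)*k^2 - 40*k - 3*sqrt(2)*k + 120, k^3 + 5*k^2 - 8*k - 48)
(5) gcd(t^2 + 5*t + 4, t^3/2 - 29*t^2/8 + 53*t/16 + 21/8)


(1) = m + 6*I
(2) = 1
(3) = w - 1
(4) = k - 3
(5) = gcd((t + 1)*(t + 4), (t/2 + 1/4)*(t - 6)*(t - 7/4)) = 1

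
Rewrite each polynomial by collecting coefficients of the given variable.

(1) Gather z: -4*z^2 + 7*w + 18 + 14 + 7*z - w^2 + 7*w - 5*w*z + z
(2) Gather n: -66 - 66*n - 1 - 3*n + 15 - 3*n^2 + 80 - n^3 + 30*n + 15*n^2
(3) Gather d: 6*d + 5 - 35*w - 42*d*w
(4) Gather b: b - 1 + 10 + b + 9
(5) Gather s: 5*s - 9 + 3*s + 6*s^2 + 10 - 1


(1) = -w^2 + 14*w - 4*z^2 + z*(8 - 5*w) + 32
(2) = -n^3 + 12*n^2 - 39*n + 28
(3) = d*(6 - 42*w) - 35*w + 5
(4) = 2*b + 18
(5) = 6*s^2 + 8*s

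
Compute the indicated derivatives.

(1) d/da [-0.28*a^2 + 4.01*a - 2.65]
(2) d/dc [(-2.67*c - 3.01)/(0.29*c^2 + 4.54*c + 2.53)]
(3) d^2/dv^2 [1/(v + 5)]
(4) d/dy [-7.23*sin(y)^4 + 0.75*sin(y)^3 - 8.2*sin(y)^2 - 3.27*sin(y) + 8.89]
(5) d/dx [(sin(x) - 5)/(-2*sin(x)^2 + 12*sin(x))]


(1) = 4.01 - 0.56*a
(2) = (0.7743*c^2 + 1.7458*c + 6.9103)/(0.0841*c^4 + 2.6332*c^3 + 22.079*c^2 + 22.9724*c + 6.4009)
(3) = 2/(v + 5)^3
(4) = (-28.92*sin(y)^3 + 2.25*sin(y)^2 - 16.4*sin(y) - 3.27)*cos(y)
(5) = (cos(x) - 10/tan(x) + 30*cos(x)/sin(x)^2)/(2*(sin(x) - 6)^2)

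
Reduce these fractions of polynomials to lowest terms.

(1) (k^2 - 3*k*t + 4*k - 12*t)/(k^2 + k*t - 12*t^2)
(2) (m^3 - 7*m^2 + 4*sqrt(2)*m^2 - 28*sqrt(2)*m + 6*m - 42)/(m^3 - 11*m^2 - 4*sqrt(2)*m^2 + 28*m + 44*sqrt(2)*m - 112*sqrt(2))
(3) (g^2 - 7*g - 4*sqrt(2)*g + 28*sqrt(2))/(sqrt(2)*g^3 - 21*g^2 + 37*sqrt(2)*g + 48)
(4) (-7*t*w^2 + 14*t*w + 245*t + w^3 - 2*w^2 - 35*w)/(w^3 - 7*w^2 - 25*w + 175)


(1) = (k + 4)/(k + 4*t)
(2) = (m^2 + 4*sqrt(2)*m + 6)/(m^2 + m*(-4*sqrt(2) - 4) + 16*sqrt(2))
(3) = (g^2 + g*(-7 - 4*sqrt(2)) + 28*sqrt(2))/(sqrt(2)*g^3 - 21*g^2 + 37*sqrt(2)*g + 48)
(4) = (-7*t + w)/(w - 5)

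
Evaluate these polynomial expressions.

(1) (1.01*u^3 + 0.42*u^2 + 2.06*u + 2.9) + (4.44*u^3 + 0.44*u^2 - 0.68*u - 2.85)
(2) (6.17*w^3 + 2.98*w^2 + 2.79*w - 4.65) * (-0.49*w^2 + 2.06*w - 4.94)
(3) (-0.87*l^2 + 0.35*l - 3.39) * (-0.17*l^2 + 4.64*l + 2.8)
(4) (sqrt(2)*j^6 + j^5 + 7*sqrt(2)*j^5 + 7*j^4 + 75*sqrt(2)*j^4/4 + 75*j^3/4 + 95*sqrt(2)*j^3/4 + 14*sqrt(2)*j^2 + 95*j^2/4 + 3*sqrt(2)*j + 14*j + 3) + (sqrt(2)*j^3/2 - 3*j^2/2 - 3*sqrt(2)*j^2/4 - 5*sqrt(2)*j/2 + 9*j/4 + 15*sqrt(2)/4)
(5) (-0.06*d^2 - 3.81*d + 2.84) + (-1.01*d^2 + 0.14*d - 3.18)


(1) = 5.45*u^3 + 0.86*u^2 + 1.38*u + 0.05
(2) = -3.0233*w^5 + 11.25*w^4 - 25.7081*w^3 - 6.6953*w^2 - 23.3616*w + 22.971
(3) = 0.1479*l^4 - 4.0963*l^3 - 0.2357*l^2 - 14.7496*l - 9.492
(4) = sqrt(2)*j^6 + j^5 + 7*sqrt(2)*j^5 + 7*j^4 + 75*sqrt(2)*j^4/4 + 75*j^3/4 + 97*sqrt(2)*j^3/4 + 53*sqrt(2)*j^2/4 + 89*j^2/4 + sqrt(2)*j/2 + 65*j/4 + 3 + 15*sqrt(2)/4
(5) = -1.07*d^2 - 3.67*d - 0.34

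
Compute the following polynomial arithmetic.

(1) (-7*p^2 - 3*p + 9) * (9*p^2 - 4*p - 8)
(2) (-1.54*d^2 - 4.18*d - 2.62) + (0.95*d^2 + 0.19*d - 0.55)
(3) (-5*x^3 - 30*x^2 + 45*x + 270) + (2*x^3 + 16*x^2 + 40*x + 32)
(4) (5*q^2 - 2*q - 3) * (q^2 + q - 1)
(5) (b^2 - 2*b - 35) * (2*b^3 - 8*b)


(1) = -63*p^4 + p^3 + 149*p^2 - 12*p - 72
(2) = -0.59*d^2 - 3.99*d - 3.17
(3) = -3*x^3 - 14*x^2 + 85*x + 302
(4) = 5*q^4 + 3*q^3 - 10*q^2 - q + 3
(5) = 2*b^5 - 4*b^4 - 78*b^3 + 16*b^2 + 280*b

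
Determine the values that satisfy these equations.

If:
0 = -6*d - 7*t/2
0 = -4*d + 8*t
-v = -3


Then:
d = 0
t = 0
v = 3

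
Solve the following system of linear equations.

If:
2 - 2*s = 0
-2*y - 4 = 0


Then:
s = 1
y = -2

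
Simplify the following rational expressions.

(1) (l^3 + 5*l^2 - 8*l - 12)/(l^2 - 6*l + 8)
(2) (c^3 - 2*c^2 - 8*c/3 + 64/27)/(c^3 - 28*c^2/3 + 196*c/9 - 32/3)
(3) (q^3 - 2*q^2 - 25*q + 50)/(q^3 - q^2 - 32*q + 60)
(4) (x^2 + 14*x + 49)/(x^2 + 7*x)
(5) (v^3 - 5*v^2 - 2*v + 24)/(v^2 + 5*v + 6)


(1) = (l^2 + 7*l + 6)/(l - 4)
(2) = (3*c + 4)/(3*c - 18)
(3) = (q + 5)/(q + 6)
(4) = (x + 7)/x
(5) = (v^2 - 7*v + 12)/(v + 3)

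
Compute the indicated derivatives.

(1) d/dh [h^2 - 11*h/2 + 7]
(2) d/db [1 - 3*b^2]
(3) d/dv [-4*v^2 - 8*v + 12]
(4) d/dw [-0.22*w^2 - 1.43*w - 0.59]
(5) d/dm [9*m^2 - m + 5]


(1) = 2*h - 11/2
(2) = -6*b
(3) = -8*v - 8
(4) = -0.44*w - 1.43
(5) = 18*m - 1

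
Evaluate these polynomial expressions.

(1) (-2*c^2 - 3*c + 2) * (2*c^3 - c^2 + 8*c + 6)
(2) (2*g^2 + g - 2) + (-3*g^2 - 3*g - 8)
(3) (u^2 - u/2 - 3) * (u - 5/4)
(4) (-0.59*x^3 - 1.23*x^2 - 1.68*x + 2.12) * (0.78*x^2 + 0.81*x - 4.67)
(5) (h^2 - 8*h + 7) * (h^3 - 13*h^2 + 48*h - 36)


(1) = -4*c^5 - 4*c^4 - 9*c^3 - 38*c^2 - 2*c + 12
(2) = -g^2 - 2*g - 10
(3) = u^3 - 7*u^2/4 - 19*u/8 + 15/4
(4) = -0.4602*x^5 - 1.4373*x^4 + 0.4486*x^3 + 6.0369*x^2 + 9.5628*x - 9.9004
(5) = h^5 - 21*h^4 + 159*h^3 - 511*h^2 + 624*h - 252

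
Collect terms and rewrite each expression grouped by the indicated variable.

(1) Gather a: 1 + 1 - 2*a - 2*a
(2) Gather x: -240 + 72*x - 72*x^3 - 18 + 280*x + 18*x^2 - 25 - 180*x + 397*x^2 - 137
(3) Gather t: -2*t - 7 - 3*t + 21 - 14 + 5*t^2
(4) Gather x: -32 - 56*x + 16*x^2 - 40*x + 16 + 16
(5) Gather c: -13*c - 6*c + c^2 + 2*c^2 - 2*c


(1) = 2 - 4*a
(2) = -72*x^3 + 415*x^2 + 172*x - 420
(3) = 5*t^2 - 5*t
(4) = 16*x^2 - 96*x
(5) = 3*c^2 - 21*c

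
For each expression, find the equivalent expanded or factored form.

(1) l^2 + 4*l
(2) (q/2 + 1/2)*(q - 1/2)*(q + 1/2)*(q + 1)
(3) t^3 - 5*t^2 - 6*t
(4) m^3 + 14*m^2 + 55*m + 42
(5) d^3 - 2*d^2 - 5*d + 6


(1) = l*(l + 4)
(2) = q^4/2 + q^3 + 3*q^2/8 - q/4 - 1/8
(3) = t*(t - 6)*(t + 1)
(4) = (m + 1)*(m + 6)*(m + 7)
(5) = (d - 3)*(d - 1)*(d + 2)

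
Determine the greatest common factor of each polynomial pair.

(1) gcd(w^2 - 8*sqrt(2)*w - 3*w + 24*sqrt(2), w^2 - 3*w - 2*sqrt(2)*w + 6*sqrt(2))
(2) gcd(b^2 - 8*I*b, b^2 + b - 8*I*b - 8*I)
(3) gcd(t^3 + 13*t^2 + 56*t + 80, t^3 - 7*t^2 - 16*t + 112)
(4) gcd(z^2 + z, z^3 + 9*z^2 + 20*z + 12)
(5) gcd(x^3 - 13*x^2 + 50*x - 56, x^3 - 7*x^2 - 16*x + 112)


(1) = w - 3
(2) = b - 8*I
(3) = t + 4
(4) = gcd(z*(z + 1), (z + 1)*(z + 2)*(z + 6)) = z + 1
(5) = gcd((x - 7)*(x - 4)*(x - 2), (x - 7)*(x - 4)*(x + 4)) = x^2 - 11*x + 28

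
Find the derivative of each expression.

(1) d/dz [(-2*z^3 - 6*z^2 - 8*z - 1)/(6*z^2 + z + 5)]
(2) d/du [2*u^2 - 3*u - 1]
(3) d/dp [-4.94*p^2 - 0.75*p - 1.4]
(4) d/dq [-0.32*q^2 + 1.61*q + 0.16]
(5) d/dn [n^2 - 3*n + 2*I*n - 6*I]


(1) = (-12*z^4 - 4*z^3 + 12*z^2 - 48*z - 39)/(36*z^4 + 12*z^3 + 61*z^2 + 10*z + 25)
(2) = 4*u - 3
(3) = -9.88*p - 0.75
(4) = 1.61 - 0.64*q
(5) = 2*n - 3 + 2*I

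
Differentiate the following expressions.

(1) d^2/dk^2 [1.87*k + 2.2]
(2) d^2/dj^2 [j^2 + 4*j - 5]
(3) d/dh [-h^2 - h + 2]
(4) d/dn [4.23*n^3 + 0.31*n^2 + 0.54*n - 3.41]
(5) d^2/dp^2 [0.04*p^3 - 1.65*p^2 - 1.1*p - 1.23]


(1) = 0
(2) = 2
(3) = -2*h - 1
(4) = 12.69*n^2 + 0.62*n + 0.54
(5) = 0.24*p - 3.3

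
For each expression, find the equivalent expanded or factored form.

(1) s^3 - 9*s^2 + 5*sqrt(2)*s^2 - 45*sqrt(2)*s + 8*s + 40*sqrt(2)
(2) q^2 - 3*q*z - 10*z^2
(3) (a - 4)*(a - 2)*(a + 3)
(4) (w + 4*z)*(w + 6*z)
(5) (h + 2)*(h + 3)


(1) = (s - 8)*(s - 1)*(s + 5*sqrt(2))
(2) = (q - 5*z)*(q + 2*z)
(3) = a^3 - 3*a^2 - 10*a + 24
(4) = w^2 + 10*w*z + 24*z^2
(5) = h^2 + 5*h + 6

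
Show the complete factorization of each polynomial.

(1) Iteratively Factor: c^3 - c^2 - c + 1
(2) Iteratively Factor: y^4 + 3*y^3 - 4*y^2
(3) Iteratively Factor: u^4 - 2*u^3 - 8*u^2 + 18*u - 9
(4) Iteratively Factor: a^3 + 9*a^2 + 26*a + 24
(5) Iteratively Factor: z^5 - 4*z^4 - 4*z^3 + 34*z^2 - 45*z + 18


(1) = (c + 1)*(c^2 - 2*c + 1) = (c - 1)*(c + 1)*(c - 1)
(2) = (y - 1)*(y^3 + 4*y^2) = y*(y - 1)*(y^2 + 4*y) = y^2*(y - 1)*(y + 4)
(3) = (u - 1)*(u^3 - u^2 - 9*u + 9) = (u - 1)^2*(u^2 - 9) = (u - 1)^2*(u + 3)*(u - 3)
(4) = (a + 4)*(a^2 + 5*a + 6) = (a + 3)*(a + 4)*(a + 2)
(5) = (z + 3)*(z^4 - 7*z^3 + 17*z^2 - 17*z + 6) = (z - 3)*(z + 3)*(z^3 - 4*z^2 + 5*z - 2) = (z - 3)*(z - 1)*(z + 3)*(z^2 - 3*z + 2) = (z - 3)*(z - 1)^2*(z + 3)*(z - 2)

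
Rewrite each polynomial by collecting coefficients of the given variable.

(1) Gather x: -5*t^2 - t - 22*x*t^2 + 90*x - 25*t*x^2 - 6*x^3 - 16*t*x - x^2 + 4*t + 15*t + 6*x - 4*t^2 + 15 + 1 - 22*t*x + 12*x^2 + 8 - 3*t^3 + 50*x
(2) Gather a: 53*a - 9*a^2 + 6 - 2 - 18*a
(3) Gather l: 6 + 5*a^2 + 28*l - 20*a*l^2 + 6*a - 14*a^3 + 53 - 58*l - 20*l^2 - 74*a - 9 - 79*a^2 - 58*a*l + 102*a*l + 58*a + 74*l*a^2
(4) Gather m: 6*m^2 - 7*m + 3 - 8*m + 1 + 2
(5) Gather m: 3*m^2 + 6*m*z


(1) = -3*t^3 - 9*t^2 + 18*t - 6*x^3 + x^2*(11 - 25*t) + x*(-22*t^2 - 38*t + 146) + 24
(2) = -9*a^2 + 35*a + 4
(3) = -14*a^3 - 74*a^2 - 10*a + l^2*(-20*a - 20) + l*(74*a^2 + 44*a - 30) + 50
(4) = 6*m^2 - 15*m + 6
(5) = 3*m^2 + 6*m*z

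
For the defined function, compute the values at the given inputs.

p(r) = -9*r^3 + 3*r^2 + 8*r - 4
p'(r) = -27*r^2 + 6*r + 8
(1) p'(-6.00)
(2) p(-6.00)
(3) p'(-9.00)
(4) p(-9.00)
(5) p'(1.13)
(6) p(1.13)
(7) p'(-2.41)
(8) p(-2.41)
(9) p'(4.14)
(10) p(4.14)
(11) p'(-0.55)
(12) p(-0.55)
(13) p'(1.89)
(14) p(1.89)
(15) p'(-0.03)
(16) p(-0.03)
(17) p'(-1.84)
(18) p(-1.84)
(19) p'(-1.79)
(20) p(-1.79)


(1) = -1000.00
(2) = 2000.00
(3) = -2233.00
(4) = 6728.00
(5) = -19.70
(6) = -4.12
(7) = -163.28
(8) = 120.12
(9) = -429.93
(10) = -558.08
(11) = -3.47
(12) = -6.00
(13) = -77.11
(14) = -38.93
(15) = 7.80
(16) = -4.24
(17) = -94.45
(18) = 47.50
(19) = -89.25
(20) = 42.91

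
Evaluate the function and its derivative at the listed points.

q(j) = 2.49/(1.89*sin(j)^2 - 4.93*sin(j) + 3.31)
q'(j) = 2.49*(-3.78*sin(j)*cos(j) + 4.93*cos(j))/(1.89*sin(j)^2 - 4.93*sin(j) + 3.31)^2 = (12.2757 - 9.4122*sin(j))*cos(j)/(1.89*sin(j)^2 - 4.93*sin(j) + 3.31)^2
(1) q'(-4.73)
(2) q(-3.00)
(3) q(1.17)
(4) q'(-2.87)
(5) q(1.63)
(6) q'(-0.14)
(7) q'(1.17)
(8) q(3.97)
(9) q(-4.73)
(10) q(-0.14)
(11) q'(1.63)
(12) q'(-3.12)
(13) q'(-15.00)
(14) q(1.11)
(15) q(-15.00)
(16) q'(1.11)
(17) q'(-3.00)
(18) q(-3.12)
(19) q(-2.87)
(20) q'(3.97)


(1) = 0.69
(2) = 0.62
(3) = 6.68
(4) = -0.63
(5) = 9.15
(6) = 0.83
(7) = 10.12
(8) = 0.31
(9) = 9.22
(10) = 0.62
(11) = -2.30
(12) = -1.07
(13) = -0.26
(14) = 6.07
(15) = 0.34
(16) = 10.15
(17) = -0.82
(18) = 0.73
(19) = 0.52
(20) = -0.20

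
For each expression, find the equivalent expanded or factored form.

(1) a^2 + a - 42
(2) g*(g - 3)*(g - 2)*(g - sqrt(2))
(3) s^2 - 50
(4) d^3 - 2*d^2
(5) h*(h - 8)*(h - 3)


(1) = (a - 6)*(a + 7)
(2) = g^4 - 5*g^3 - sqrt(2)*g^3 + 6*g^2 + 5*sqrt(2)*g^2 - 6*sqrt(2)*g
(3) = (s - 5*sqrt(2))*(s + 5*sqrt(2))
(4) = d^2*(d - 2)
(5) = h^3 - 11*h^2 + 24*h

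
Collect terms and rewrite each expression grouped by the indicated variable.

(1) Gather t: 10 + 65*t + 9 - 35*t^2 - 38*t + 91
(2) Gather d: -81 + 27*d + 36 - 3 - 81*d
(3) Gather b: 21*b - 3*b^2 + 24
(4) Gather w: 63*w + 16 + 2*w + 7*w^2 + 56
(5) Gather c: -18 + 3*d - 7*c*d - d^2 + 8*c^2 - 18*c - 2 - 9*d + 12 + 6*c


(1) = -35*t^2 + 27*t + 110
(2) = -54*d - 48
(3) = -3*b^2 + 21*b + 24
(4) = 7*w^2 + 65*w + 72
(5) = 8*c^2 + c*(-7*d - 12) - d^2 - 6*d - 8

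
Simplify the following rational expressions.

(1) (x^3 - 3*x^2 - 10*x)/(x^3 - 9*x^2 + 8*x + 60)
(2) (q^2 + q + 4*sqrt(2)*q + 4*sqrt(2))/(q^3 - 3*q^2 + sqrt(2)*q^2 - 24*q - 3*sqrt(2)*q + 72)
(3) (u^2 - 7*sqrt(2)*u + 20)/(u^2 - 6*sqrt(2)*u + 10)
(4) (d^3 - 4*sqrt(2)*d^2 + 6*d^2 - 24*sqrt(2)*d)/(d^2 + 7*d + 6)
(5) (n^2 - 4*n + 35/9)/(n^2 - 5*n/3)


(1) = x/(x - 6)
(2) = (q + 1)/(q^2 + q*(-3*sqrt(2) - 3) + 9*sqrt(2))
(3) = (u - 2*sqrt(2))/(u - sqrt(2))
(4) = (d^2 - 4*sqrt(2)*d)/(d + 1)
(5) = (3*n - 7)/(3*n)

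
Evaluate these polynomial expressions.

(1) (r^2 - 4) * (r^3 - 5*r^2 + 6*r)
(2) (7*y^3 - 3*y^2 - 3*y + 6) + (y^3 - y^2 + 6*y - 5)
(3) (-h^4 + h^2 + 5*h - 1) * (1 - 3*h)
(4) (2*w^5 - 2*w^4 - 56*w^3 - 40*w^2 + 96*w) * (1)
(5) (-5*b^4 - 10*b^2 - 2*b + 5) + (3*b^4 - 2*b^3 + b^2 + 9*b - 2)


(1) = r^5 - 5*r^4 + 2*r^3 + 20*r^2 - 24*r
(2) = 8*y^3 - 4*y^2 + 3*y + 1
(3) = 3*h^5 - h^4 - 3*h^3 - 14*h^2 + 8*h - 1
(4) = 2*w^5 - 2*w^4 - 56*w^3 - 40*w^2 + 96*w
(5) = -2*b^4 - 2*b^3 - 9*b^2 + 7*b + 3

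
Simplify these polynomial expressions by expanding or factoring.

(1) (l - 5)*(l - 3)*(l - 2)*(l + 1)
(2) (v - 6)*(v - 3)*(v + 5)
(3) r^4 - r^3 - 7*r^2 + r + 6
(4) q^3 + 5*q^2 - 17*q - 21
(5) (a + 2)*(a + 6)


(1) = l^4 - 9*l^3 + 21*l^2 + l - 30
(2) = v^3 - 4*v^2 - 27*v + 90
(3) = (r - 3)*(r - 1)*(r + 1)*(r + 2)
(4) = (q - 3)*(q + 1)*(q + 7)
(5) = a^2 + 8*a + 12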